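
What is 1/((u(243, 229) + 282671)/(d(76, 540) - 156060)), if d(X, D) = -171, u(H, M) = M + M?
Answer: -156231/283129 ≈ -0.55180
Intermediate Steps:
u(H, M) = 2*M
1/((u(243, 229) + 282671)/(d(76, 540) - 156060)) = 1/((2*229 + 282671)/(-171 - 156060)) = 1/((458 + 282671)/(-156231)) = 1/(283129*(-1/156231)) = 1/(-283129/156231) = -156231/283129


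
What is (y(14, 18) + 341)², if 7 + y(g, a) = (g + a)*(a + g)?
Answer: 1844164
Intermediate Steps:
y(g, a) = -7 + (a + g)² (y(g, a) = -7 + (g + a)*(a + g) = -7 + (a + g)*(a + g) = -7 + (a + g)²)
(y(14, 18) + 341)² = ((-7 + (18 + 14)²) + 341)² = ((-7 + 32²) + 341)² = ((-7 + 1024) + 341)² = (1017 + 341)² = 1358² = 1844164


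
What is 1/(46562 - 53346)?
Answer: -1/6784 ≈ -0.00014741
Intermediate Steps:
1/(46562 - 53346) = 1/(-6784) = -1/6784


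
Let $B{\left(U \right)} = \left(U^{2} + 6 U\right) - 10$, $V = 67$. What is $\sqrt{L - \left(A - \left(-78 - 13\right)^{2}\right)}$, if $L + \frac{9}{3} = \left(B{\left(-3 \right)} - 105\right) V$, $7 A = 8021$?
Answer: $\frac{i \sqrt{57617}}{7} \approx 34.291 i$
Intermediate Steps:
$A = \frac{8021}{7}$ ($A = \frac{1}{7} \cdot 8021 = \frac{8021}{7} \approx 1145.9$)
$B{\left(U \right)} = -10 + U^{2} + 6 U$
$L = -8311$ ($L = -3 + \left(\left(-10 + \left(-3\right)^{2} + 6 \left(-3\right)\right) - 105\right) 67 = -3 + \left(\left(-10 + 9 - 18\right) - 105\right) 67 = -3 + \left(-19 - 105\right) 67 = -3 - 8308 = -8311$)
$\sqrt{L - \left(A - \left(-78 - 13\right)^{2}\right)} = \sqrt{-8311 + \left(\left(-78 - 13\right)^{2} - \frac{8021}{7}\right)} = \sqrt{-8311 - \left(\frac{8021}{7} - \left(-91\right)^{2}\right)} = \sqrt{-8311 + \left(8281 - \frac{8021}{7}\right)} = \sqrt{-8311 + \frac{49946}{7}} = \sqrt{- \frac{8231}{7}} = \frac{i \sqrt{57617}}{7}$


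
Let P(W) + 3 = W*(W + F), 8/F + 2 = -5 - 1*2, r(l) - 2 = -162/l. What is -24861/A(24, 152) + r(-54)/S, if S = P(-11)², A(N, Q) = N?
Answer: -547977713/529000 ≈ -1035.9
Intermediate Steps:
r(l) = 2 - 162/l
F = -8/9 (F = 8/(-2 + (-5 - 1*2)) = 8/(-2 + (-5 - 2)) = 8/(-2 - 7) = 8/(-9) = 8*(-⅑) = -8/9 ≈ -0.88889)
P(W) = -3 + W*(-8/9 + W) (P(W) = -3 + W*(W - 8/9) = -3 + W*(-8/9 + W))
S = 1322500/81 (S = (-3 + (-11)² - 8/9*(-11))² = (-3 + 121 + 88/9)² = (1150/9)² = 1322500/81 ≈ 16327.)
-24861/A(24, 152) + r(-54)/S = -24861/24 + (2 - 162/(-54))/(1322500/81) = -24861*1/24 + (2 - 162*(-1/54))*(81/1322500) = -8287/8 + (2 + 3)*(81/1322500) = -8287/8 + 5*(81/1322500) = -8287/8 + 81/264500 = -547977713/529000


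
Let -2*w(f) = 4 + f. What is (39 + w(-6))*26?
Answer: 1040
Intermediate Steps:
w(f) = -2 - f/2 (w(f) = -(4 + f)/2 = -2 - f/2)
(39 + w(-6))*26 = (39 + (-2 - 1/2*(-6)))*26 = (39 + (-2 + 3))*26 = (39 + 1)*26 = 40*26 = 1040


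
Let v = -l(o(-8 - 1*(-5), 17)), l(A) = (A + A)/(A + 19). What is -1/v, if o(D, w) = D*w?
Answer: 16/51 ≈ 0.31373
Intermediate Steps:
l(A) = 2*A/(19 + A) (l(A) = (2*A)/(19 + A) = 2*A/(19 + A))
v = -51/16 (v = -2*(-8 - 1*(-5))*17/(19 + (-8 - 1*(-5))*17) = -2*(-8 + 5)*17/(19 + (-8 + 5)*17) = -2*(-3*17)/(19 - 3*17) = -2*(-51)/(19 - 51) = -2*(-51)/(-32) = -2*(-51)*(-1)/32 = -1*51/16 = -51/16 ≈ -3.1875)
-1/v = -1/(-51/16) = -1*(-16/51) = 16/51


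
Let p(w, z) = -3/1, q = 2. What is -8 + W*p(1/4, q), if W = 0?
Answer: -8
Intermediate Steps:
p(w, z) = -3 (p(w, z) = -3*1 = -3)
-8 + W*p(1/4, q) = -8 + 0*(-3) = -8 + 0 = -8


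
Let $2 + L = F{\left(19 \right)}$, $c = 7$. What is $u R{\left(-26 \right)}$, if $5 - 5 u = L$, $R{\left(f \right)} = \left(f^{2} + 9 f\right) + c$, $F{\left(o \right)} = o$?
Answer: $- \frac{5388}{5} \approx -1077.6$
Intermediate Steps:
$L = 17$ ($L = -2 + 19 = 17$)
$R{\left(f \right)} = 7 + f^{2} + 9 f$ ($R{\left(f \right)} = \left(f^{2} + 9 f\right) + 7 = 7 + f^{2} + 9 f$)
$u = - \frac{12}{5}$ ($u = 1 - \frac{17}{5} = - \frac{12}{5} \approx -2.4$)
$u R{\left(-26 \right)} = - \frac{12 \left(7 + \left(-26\right)^{2} + 9 \left(-26\right)\right)}{5} = - \frac{12 \left(7 + 676 - 234\right)}{5} = \left(- \frac{12}{5}\right) 449 = - \frac{5388}{5}$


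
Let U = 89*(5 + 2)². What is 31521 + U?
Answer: 35882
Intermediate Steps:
U = 4361 (U = 89*7² = 89*49 = 4361)
31521 + U = 31521 + 4361 = 35882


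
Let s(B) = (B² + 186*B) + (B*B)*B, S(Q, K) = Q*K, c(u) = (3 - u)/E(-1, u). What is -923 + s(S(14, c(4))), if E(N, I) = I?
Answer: -12837/8 ≈ -1604.6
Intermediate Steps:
c(u) = (3 - u)/u
S(Q, K) = K*Q
s(B) = B² + B³ + 186*B (s(B) = (B² + 186*B) + B²*B = (B² + 186*B) + B³ = B² + B³ + 186*B)
-923 + s(S(14, c(4))) = -923 + (((3 - 1*4)/4)*14)*(186 + ((3 - 1*4)/4)*14 + (((3 - 1*4)/4)*14)²) = -923 + (((3 - 4)/4)*14)*(186 + ((3 - 4)/4)*14 + (((3 - 4)/4)*14)²) = -923 + (((¼)*(-1))*14)*(186 + ((¼)*(-1))*14 + (((¼)*(-1))*14)²) = -923 + (-¼*14)*(186 - ¼*14 + (-¼*14)²) = -923 - 7*(186 - 7/2 + (-7/2)²)/2 = -923 - 7*(186 - 7/2 + 49/4)/2 = -923 - 7/2*779/4 = -923 - 5453/8 = -12837/8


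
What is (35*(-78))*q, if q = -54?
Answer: 147420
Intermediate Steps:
(35*(-78))*q = (35*(-78))*(-54) = -2730*(-54) = 147420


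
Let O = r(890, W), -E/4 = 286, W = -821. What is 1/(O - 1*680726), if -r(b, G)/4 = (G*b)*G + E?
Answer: -1/2400262110 ≈ -4.1662e-10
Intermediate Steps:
E = -1144 (E = -4*286 = -1144)
r(b, G) = 4576 - 4*b*G² (r(b, G) = -4*((G*b)*G - 1144) = -4*(b*G² - 1144) = -4*(-1144 + b*G²) = 4576 - 4*b*G²)
O = -2399581384 (O = 4576 - 4*890*(-821)² = 4576 - 4*890*674041 = 4576 - 2399585960 = -2399581384)
1/(O - 1*680726) = 1/(-2399581384 - 1*680726) = 1/(-2399581384 - 680726) = 1/(-2400262110) = -1/2400262110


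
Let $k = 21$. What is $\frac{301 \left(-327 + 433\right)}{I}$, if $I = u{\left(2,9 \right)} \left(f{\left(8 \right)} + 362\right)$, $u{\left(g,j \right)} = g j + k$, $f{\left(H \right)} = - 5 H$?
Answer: $\frac{2279}{897} \approx 2.5407$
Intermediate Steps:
$u{\left(g,j \right)} = 21 + g j$ ($u{\left(g,j \right)} = g j + 21 = 21 + g j$)
$I = 12558$ ($I = \left(21 + 2 \cdot 9\right) \left(\left(-5\right) 8 + 362\right) = \left(21 + 18\right) \left(-40 + 362\right) = 39 \cdot 322 = 12558$)
$\frac{301 \left(-327 + 433\right)}{I} = \frac{301 \left(-327 + 433\right)}{12558} = 301 \cdot 106 \cdot \frac{1}{12558} = 31906 \cdot \frac{1}{12558} = \frac{2279}{897}$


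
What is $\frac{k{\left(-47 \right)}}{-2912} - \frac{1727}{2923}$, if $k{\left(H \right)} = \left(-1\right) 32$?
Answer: $- \frac{154234}{265993} \approx -0.57984$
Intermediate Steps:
$k{\left(H \right)} = -32$
$\frac{k{\left(-47 \right)}}{-2912} - \frac{1727}{2923} = - \frac{32}{-2912} - \frac{1727}{2923} = \left(-32\right) \left(- \frac{1}{2912}\right) - \frac{1727}{2923} = \frac{1}{91} - \frac{1727}{2923} = - \frac{154234}{265993}$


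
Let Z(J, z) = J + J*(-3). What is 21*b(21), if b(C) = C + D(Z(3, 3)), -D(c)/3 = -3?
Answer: 630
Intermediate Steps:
Z(J, z) = -2*J (Z(J, z) = J - 3*J = -2*J)
D(c) = 9 (D(c) = -3*(-3) = 9)
b(C) = 9 + C (b(C) = C + 9 = 9 + C)
21*b(21) = 21*(9 + 21) = 21*30 = 630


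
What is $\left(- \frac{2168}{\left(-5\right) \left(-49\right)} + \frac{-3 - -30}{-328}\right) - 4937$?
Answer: $- \frac{397455039}{80360} \approx -4945.9$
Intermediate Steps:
$\left(- \frac{2168}{\left(-5\right) \left(-49\right)} + \frac{-3 - -30}{-328}\right) - 4937 = \left(- \frac{2168}{245} + \left(-3 + 30\right) \left(- \frac{1}{328}\right)\right) - 4937 = \left(\left(-2168\right) \frac{1}{245} + 27 \left(- \frac{1}{328}\right)\right) - 4937 = \left(- \frac{2168}{245} - \frac{27}{328}\right) - 4937 = - \frac{717719}{80360} - 4937 = - \frac{397455039}{80360}$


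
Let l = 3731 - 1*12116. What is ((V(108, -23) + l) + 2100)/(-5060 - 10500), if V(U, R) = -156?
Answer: 6441/15560 ≈ 0.41395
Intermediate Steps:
l = -8385 (l = 3731 - 12116 = -8385)
((V(108, -23) + l) + 2100)/(-5060 - 10500) = ((-156 - 8385) + 2100)/(-5060 - 10500) = (-8541 + 2100)/(-15560) = -6441*(-1/15560) = 6441/15560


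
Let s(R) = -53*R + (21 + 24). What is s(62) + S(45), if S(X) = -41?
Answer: -3282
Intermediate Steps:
s(R) = 45 - 53*R (s(R) = -53*R + 45 = 45 - 53*R)
s(62) + S(45) = (45 - 53*62) - 41 = (45 - 3286) - 41 = -3241 - 41 = -3282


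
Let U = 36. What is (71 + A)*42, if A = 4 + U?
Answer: 4662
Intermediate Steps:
A = 40 (A = 4 + 36 = 40)
(71 + A)*42 = (71 + 40)*42 = 111*42 = 4662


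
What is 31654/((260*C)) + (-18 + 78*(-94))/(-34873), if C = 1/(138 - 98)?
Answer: 2207835434/453349 ≈ 4870.1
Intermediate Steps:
C = 1/40 ≈ 0.025000
31654/((260*C)) + (-18 + 78*(-94))/(-34873) = 31654/((260*(1/40))) + (-18 + 78*(-94))/(-34873) = 31654/(13/2) + (-18 - 7332)*(-1/34873) = 31654*(2/13) - 7350*(-1/34873) = 63308/13 + 7350/34873 = 2207835434/453349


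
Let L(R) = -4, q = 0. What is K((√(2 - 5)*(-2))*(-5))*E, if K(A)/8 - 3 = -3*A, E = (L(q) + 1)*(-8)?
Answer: 576 - 5760*I*√3 ≈ 576.0 - 9976.6*I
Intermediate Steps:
E = 24 (E = (-4 + 1)*(-8) = -3*(-8) = 24)
K(A) = 24 - 24*A (K(A) = 24 + 8*(-3*A) = 24 - 24*A)
K((√(2 - 5)*(-2))*(-5))*E = (24 - 24*√(2 - 5)*(-2)*(-5))*24 = (24 - 24*√(-3)*(-2)*(-5))*24 = (24 - 24*(I*√3)*(-2)*(-5))*24 = (24 - 24*(-2*I*√3)*(-5))*24 = (24 - 240*I*√3)*24 = 576 - 5760*I*√3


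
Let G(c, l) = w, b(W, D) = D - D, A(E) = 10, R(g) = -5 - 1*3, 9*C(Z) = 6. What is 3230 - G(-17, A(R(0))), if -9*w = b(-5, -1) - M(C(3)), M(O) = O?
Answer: 87208/27 ≈ 3229.9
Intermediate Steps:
C(Z) = ⅔ (C(Z) = (⅑)*6 = ⅔)
R(g) = -8 (R(g) = -5 - 3 = -8)
b(W, D) = 0
w = 2/27 (w = -(0 - 1*⅔)/9 = -(0 - ⅔)/9 = -⅑*(-⅔) = 2/27 ≈ 0.074074)
G(c, l) = 2/27
3230 - G(-17, A(R(0))) = 3230 - 1*2/27 = 3230 - 2/27 = 87208/27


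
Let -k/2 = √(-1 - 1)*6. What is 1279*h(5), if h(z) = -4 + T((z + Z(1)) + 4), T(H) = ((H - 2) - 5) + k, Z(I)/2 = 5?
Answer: 10232 - 15348*I*√2 ≈ 10232.0 - 21705.0*I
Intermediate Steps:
Z(I) = 10 (Z(I) = 2*5 = 10)
k = -12*I*√2 (k = -2*√(-1 - 1)*6 = -2*√(-2)*6 = -2*I*√2*6 = -12*I*√2 ≈ -16.971*I)
T(H) = -7 + H - 12*I*√2 (T(H) = ((H - 2) - 5) - 12*I*√2 = ((-2 + H) - 5) - 12*I*√2 = (-7 + H) - 12*I*√2 = -7 + H - 12*I*√2)
h(z) = 3 + z - 12*I*√2 (h(z) = -4 + (-7 + ((z + 10) + 4) - 12*I*√2) = -4 + (-7 + ((10 + z) + 4) - 12*I*√2) = -4 + (-7 + (14 + z) - 12*I*√2) = -4 + (7 + z - 12*I*√2) = 3 + z - 12*I*√2)
1279*h(5) = 1279*(3 + 5 - 12*I*√2) = 1279*(8 - 12*I*√2) = 10232 - 15348*I*√2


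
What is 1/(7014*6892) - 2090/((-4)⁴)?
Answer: -6314476229/773447808 ≈ -8.1641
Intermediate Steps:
1/(7014*6892) - 2090/((-4)⁴) = (1/7014)*(1/6892) - 2090/256 = 1/48340488 - 2090*1/256 = 1/48340488 - 1045/128 = -6314476229/773447808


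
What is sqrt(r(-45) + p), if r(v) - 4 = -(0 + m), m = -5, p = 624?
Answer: sqrt(633) ≈ 25.159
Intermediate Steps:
r(v) = 9 (r(v) = 4 - (0 - 5) = 4 - 1*(-5) = 4 + 5 = 9)
sqrt(r(-45) + p) = sqrt(9 + 624) = sqrt(633)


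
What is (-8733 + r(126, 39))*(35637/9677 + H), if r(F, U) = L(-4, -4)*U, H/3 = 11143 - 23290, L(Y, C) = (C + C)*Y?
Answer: 2639240341200/9677 ≈ 2.7273e+8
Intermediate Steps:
L(Y, C) = 2*C*Y (L(Y, C) = (2*C)*Y = 2*C*Y)
H = -36441 (H = 3*(11143 - 23290) = 3*(-12147) = -36441)
r(F, U) = 32*U (r(F, U) = (2*(-4)*(-4))*U = 32*U)
(-8733 + r(126, 39))*(35637/9677 + H) = (-8733 + 32*39)*(35637/9677 - 36441) = (-8733 + 1248)*(35637*(1/9677) - 36441) = -7485*(35637/9677 - 36441) = -7485*(-352603920/9677) = 2639240341200/9677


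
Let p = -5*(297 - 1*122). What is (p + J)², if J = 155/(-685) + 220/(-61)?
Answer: 53940299492836/69839449 ≈ 7.7235e+5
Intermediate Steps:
p = -875 (p = -5*(297 - 122) = -5*175 = -875)
J = -32031/8357 (J = 155*(-1/685) + 220*(-1/61) = -31/137 - 220/61 = -32031/8357 ≈ -3.8328)
(p + J)² = (-875 - 32031/8357)² = (-7344406/8357)² = 53940299492836/69839449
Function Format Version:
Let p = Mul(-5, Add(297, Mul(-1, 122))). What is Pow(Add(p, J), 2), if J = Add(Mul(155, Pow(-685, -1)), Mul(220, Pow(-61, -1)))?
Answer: Rational(53940299492836, 69839449) ≈ 7.7235e+5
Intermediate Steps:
p = -875 (p = Mul(-5, Add(297, -122)) = Mul(-5, 175) = -875)
J = Rational(-32031, 8357) (J = Add(Mul(155, Rational(-1, 685)), Mul(220, Rational(-1, 61))) = Add(Rational(-31, 137), Rational(-220, 61)) = Rational(-32031, 8357) ≈ -3.8328)
Pow(Add(p, J), 2) = Pow(Add(-875, Rational(-32031, 8357)), 2) = Pow(Rational(-7344406, 8357), 2) = Rational(53940299492836, 69839449)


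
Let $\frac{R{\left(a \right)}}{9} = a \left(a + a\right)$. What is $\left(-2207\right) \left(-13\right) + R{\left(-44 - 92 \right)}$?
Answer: $361619$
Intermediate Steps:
$R{\left(a \right)} = 18 a^{2}$ ($R{\left(a \right)} = 9 a \left(a + a\right) = 9 a 2 a = 9 \cdot 2 a^{2} = 18 a^{2}$)
$\left(-2207\right) \left(-13\right) + R{\left(-44 - 92 \right)} = \left(-2207\right) \left(-13\right) + 18 \left(-44 - 92\right)^{2} = 28691 + 18 \left(-136\right)^{2} = 28691 + 18 \cdot 18496 = 28691 + 332928 = 361619$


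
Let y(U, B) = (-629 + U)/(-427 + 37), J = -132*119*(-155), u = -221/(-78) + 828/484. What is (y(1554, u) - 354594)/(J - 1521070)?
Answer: -27658517/71266260 ≈ -0.38810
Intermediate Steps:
u = 3299/726 (u = -221*(-1/78) + 828*(1/484) = 17/6 + 207/121 = 3299/726 ≈ 4.5441)
J = 2434740 (J = -15708*(-155) = 2434740)
y(U, B) = 629/390 - U/390 (y(U, B) = (-629 + U)/(-390) = (-629 + U)*(-1/390) = 629/390 - U/390)
(y(1554, u) - 354594)/(J - 1521070) = ((629/390 - 1/390*1554) - 354594)/(2434740 - 1521070) = ((629/390 - 259/65) - 354594)/913670 = (-185/78 - 354594)*(1/913670) = -27658517/78*1/913670 = -27658517/71266260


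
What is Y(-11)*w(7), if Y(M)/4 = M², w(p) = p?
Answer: 3388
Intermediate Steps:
Y(M) = 4*M²
Y(-11)*w(7) = (4*(-11)²)*7 = (4*121)*7 = 484*7 = 3388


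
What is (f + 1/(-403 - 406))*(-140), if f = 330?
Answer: -37375660/809 ≈ -46200.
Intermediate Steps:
(f + 1/(-403 - 406))*(-140) = (330 + 1/(-403 - 406))*(-140) = (330 + 1/(-809))*(-140) = (330 - 1/809)*(-140) = (266969/809)*(-140) = -37375660/809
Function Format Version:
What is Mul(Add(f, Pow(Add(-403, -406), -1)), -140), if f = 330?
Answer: Rational(-37375660, 809) ≈ -46200.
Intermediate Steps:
Mul(Add(f, Pow(Add(-403, -406), -1)), -140) = Mul(Add(330, Pow(Add(-403, -406), -1)), -140) = Mul(Add(330, Pow(-809, -1)), -140) = Mul(Add(330, Rational(-1, 809)), -140) = Mul(Rational(266969, 809), -140) = Rational(-37375660, 809)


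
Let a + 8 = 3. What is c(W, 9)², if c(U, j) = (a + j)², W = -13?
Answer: 256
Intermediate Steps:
a = -5 (a = -8 + 3 = -5)
c(U, j) = (-5 + j)²
c(W, 9)² = ((-5 + 9)²)² = (4²)² = 16² = 256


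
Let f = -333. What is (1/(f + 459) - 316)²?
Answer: 1585234225/15876 ≈ 99851.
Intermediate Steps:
(1/(f + 459) - 316)² = (1/(-333 + 459) - 316)² = (1/126 - 316)² = (-39815/126)² = 1585234225/15876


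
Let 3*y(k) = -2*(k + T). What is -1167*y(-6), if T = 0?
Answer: -4668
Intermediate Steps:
y(k) = -2*k/3 (y(k) = (-2*(k + 0))/3 = (-2*k)/3 = -2*k/3)
-1167*y(-6) = -(-778)*(-6) = -1167*4 = -4668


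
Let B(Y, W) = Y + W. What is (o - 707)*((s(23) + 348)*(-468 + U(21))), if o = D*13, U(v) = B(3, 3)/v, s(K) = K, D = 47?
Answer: 16658112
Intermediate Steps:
B(Y, W) = W + Y
U(v) = 6/v (U(v) = (3 + 3)/v = 6/v)
o = 611 (o = 47*13 = 611)
(o - 707)*((s(23) + 348)*(-468 + U(21))) = (611 - 707)*((23 + 348)*(-468 + 6/21)) = -35616*(-468 + 6*(1/21)) = -35616*(-468 + 2/7) = -35616*(-3274)/7 = -96*(-173522) = 16658112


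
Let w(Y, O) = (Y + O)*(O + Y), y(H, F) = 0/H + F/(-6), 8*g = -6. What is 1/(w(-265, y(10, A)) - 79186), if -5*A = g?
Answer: -1600/14316399 ≈ -0.00011176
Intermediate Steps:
g = -¾ (g = (⅛)*(-6) = -¾ ≈ -0.75000)
A = 3/20 (A = -⅕*(-¾) = 3/20 ≈ 0.15000)
y(H, F) = -F/6 (y(H, F) = 0 + F*(-⅙) = 0 - F/6 = -F/6)
w(Y, O) = (O + Y)² (w(Y, O) = (O + Y)*(O + Y) = (O + Y)²)
1/(w(-265, y(10, A)) - 79186) = 1/((-⅙*3/20 - 265)² - 79186) = 1/((-1/40 - 265)² - 79186) = 1/((-10601/40)² - 79186) = 1/(112381201/1600 - 79186) = 1/(-14316399/1600) = -1600/14316399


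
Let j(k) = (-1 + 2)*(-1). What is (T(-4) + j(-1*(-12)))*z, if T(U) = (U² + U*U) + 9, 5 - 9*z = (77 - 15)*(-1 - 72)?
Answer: 181240/9 ≈ 20138.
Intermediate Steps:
z = 4531/9 (z = 5/9 - (77 - 15)*(-1 - 72)/9 = 5/9 - 62*(-73)/9 = 5/9 - ⅑*(-4526) = 5/9 + 4526/9 = 4531/9 ≈ 503.44)
j(k) = -1 (j(k) = 1*(-1) = -1)
T(U) = 9 + 2*U² (T(U) = (U² + U²) + 9 = 2*U² + 9 = 9 + 2*U²)
(T(-4) + j(-1*(-12)))*z = ((9 + 2*(-4)²) - 1)*(4531/9) = ((9 + 2*16) - 1)*(4531/9) = ((9 + 32) - 1)*(4531/9) = (41 - 1)*(4531/9) = 40*(4531/9) = 181240/9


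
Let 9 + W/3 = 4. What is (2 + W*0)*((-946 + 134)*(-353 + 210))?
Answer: 232232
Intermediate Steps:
W = -15 (W = -27 + 3*4 = -27 + 12 = -15)
(2 + W*0)*((-946 + 134)*(-353 + 210)) = (2 - 15*0)*((-946 + 134)*(-353 + 210)) = (2 + 0)*(-812*(-143)) = 2*116116 = 232232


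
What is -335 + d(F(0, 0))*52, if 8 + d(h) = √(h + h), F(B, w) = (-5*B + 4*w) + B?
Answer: -751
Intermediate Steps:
F(B, w) = -4*B + 4*w
d(h) = -8 + √2*√h (d(h) = -8 + √(h + h) = -8 + √(2*h) = -8 + √2*√h)
-335 + d(F(0, 0))*52 = -335 + (-8 + √2*√(-4*0 + 4*0))*52 = -335 + (-8 + √2*√(0 + 0))*52 = -335 + (-8 + √2*√0)*52 = -335 + (-8 + √2*0)*52 = -335 + (-8 + 0)*52 = -335 - 8*52 = -335 - 416 = -751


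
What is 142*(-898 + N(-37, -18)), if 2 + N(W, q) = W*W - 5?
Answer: 65888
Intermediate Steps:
N(W, q) = -7 + W² (N(W, q) = -2 + (W*W - 5) = -2 + (W² - 5) = -2 + (-5 + W²) = -7 + W²)
142*(-898 + N(-37, -18)) = 142*(-898 + (-7 + (-37)²)) = 142*(-898 + (-7 + 1369)) = 142*(-898 + 1362) = 142*464 = 65888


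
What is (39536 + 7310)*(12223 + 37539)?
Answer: 2331150652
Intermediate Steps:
(39536 + 7310)*(12223 + 37539) = 46846*49762 = 2331150652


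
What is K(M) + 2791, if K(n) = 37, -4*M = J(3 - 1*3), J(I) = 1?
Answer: 2828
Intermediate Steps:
M = -¼ (M = -¼*1 = -¼ ≈ -0.25000)
K(M) + 2791 = 37 + 2791 = 2828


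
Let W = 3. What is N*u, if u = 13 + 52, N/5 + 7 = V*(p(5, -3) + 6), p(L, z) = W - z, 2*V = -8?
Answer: -17875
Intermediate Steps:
V = -4 (V = (½)*(-8) = -4)
p(L, z) = 3 - z
N = -275 (N = -35 + 5*(-4*((3 - 1*(-3)) + 6)) = -35 + 5*(-4*((3 + 3) + 6)) = -35 + 5*(-4*(6 + 6)) = -35 + 5*(-4*12) = -35 + 5*(-48) = -35 - 240 = -275)
u = 65
N*u = -275*65 = -17875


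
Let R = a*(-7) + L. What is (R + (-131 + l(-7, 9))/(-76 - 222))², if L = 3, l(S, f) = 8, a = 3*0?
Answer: 1034289/88804 ≈ 11.647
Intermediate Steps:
a = 0
R = 3 (R = 0*(-7) + 3 = 0 + 3 = 3)
(R + (-131 + l(-7, 9))/(-76 - 222))² = (3 + (-131 + 8)/(-76 - 222))² = (3 - 123/(-298))² = (3 - 123*(-1/298))² = (3 + 123/298)² = (1017/298)² = 1034289/88804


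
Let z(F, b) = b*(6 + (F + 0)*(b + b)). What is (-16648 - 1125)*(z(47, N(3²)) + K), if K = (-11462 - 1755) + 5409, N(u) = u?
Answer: 2488220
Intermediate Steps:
z(F, b) = b*(6 + 2*F*b) (z(F, b) = b*(6 + F*(2*b)) = b*(6 + 2*F*b))
K = -7808 (K = -13217 + 5409 = -7808)
(-16648 - 1125)*(z(47, N(3²)) + K) = (-16648 - 1125)*(2*3²*(3 + 47*3²) - 7808) = -17773*(2*9*(3 + 47*9) - 7808) = -17773*(2*9*(3 + 423) - 7808) = -17773*(2*9*426 - 7808) = -17773*(7668 - 7808) = -17773*(-140) = 2488220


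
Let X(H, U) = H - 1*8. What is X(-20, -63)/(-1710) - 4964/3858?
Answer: -698368/549765 ≈ -1.2703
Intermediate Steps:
X(H, U) = -8 + H (X(H, U) = H - 8 = -8 + H)
X(-20, -63)/(-1710) - 4964/3858 = (-8 - 20)/(-1710) - 4964/3858 = -28*(-1/1710) - 4964*1/3858 = 14/855 - 2482/1929 = -698368/549765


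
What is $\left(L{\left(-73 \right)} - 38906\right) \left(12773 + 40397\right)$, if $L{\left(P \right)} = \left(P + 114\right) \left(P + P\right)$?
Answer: $-2386907640$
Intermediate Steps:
$L{\left(P \right)} = 2 P \left(114 + P\right)$ ($L{\left(P \right)} = \left(114 + P\right) 2 P = 2 P \left(114 + P\right)$)
$\left(L{\left(-73 \right)} - 38906\right) \left(12773 + 40397\right) = \left(2 \left(-73\right) \left(114 - 73\right) - 38906\right) \left(12773 + 40397\right) = \left(2 \left(-73\right) 41 - 38906\right) 53170 = \left(-5986 - 38906\right) 53170 = \left(-44892\right) 53170 = -2386907640$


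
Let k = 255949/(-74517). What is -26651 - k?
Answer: -1985696618/74517 ≈ -26648.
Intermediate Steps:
k = -255949/74517 (k = 255949*(-1/74517) = -255949/74517 ≈ -3.4348)
-26651 - k = -26651 - 1*(-255949/74517) = -26651 + 255949/74517 = -1985696618/74517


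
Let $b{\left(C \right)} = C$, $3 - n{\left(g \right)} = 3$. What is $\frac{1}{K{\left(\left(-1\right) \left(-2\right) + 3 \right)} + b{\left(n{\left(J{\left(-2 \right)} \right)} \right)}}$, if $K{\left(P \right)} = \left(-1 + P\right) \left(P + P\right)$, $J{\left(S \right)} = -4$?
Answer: $\frac{1}{40} \approx 0.025$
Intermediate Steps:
$n{\left(g \right)} = 0$ ($n{\left(g \right)} = 3 - 3 = 0$)
$K{\left(P \right)} = 2 P \left(-1 + P\right)$ ($K{\left(P \right)} = \left(-1 + P\right) 2 P = 2 P \left(-1 + P\right)$)
$\frac{1}{K{\left(\left(-1\right) \left(-2\right) + 3 \right)} + b{\left(n{\left(J{\left(-2 \right)} \right)} \right)}} = \frac{1}{2 \left(\left(-1\right) \left(-2\right) + 3\right) \left(-1 + \left(\left(-1\right) \left(-2\right) + 3\right)\right) + 0} = \frac{1}{2 \left(2 + 3\right) \left(-1 + \left(2 + 3\right)\right) + 0} = \frac{1}{2 \cdot 5 \left(-1 + 5\right) + 0} = \frac{1}{2 \cdot 5 \cdot 4 + 0} = \frac{1}{40 + 0} = \frac{1}{40}$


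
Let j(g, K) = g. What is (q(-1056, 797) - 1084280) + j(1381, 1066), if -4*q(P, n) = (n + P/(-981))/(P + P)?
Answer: -2991503894933/2762496 ≈ -1.0829e+6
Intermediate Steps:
q(P, n) = -(n - P/981)/(8*P) (q(P, n) = -(n + P/(-981))/(4*(P + P)) = -(n + P*(-1/981))/(4*(2*P)) = -(n - P/981)*1/(2*P)/4 = -(n - P/981)/(8*P))
(q(-1056, 797) - 1084280) + j(1381, 1066) = ((1/7848)*(-1056 - 981*797)/(-1056) - 1084280) + 1381 = ((1/7848)*(-1/1056)*(-1056 - 781857) - 1084280) + 1381 = ((1/7848)*(-1/1056)*(-782913) - 1084280) + 1381 = (260971/2762496 - 1084280) + 1381 = -2995318901909/2762496 + 1381 = -2991503894933/2762496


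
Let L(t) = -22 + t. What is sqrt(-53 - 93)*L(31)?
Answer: 9*I*sqrt(146) ≈ 108.75*I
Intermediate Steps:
sqrt(-53 - 93)*L(31) = sqrt(-53 - 93)*(-22 + 31) = sqrt(-146)*9 = (I*sqrt(146))*9 = 9*I*sqrt(146)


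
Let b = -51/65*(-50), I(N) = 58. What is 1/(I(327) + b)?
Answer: 13/1264 ≈ 0.010285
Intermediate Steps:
b = 510/13 (b = -51*1/65*(-50) = -51/65*(-50) = 510/13 ≈ 39.231)
1/(I(327) + b) = 1/(58 + 510/13) = 1/(1264/13) = 13/1264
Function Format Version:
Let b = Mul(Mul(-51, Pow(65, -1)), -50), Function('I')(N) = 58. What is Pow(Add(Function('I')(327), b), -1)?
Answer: Rational(13, 1264) ≈ 0.010285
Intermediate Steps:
b = Rational(510, 13) (b = Mul(Mul(-51, Rational(1, 65)), -50) = Mul(Rational(-51, 65), -50) = Rational(510, 13) ≈ 39.231)
Pow(Add(Function('I')(327), b), -1) = Pow(Add(58, Rational(510, 13)), -1) = Pow(Rational(1264, 13), -1) = Rational(13, 1264)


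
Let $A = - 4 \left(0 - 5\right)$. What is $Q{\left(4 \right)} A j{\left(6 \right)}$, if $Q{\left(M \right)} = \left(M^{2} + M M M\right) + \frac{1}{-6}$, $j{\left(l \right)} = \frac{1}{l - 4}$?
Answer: $\frac{2395}{3} \approx 798.33$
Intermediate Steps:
$j{\left(l \right)} = \frac{1}{-4 + l}$
$Q{\left(M \right)} = - \frac{1}{6} + M^{2} + M^{3}$ ($Q{\left(M \right)} = \left(M^{2} + M^{2} M\right) - \frac{1}{6} = \left(M^{2} + M^{3}\right) - \frac{1}{6} = - \frac{1}{6} + M^{2} + M^{3}$)
$A = 20$ ($A = \left(-4\right) \left(-5\right) = 20$)
$Q{\left(4 \right)} A j{\left(6 \right)} = \frac{\left(- \frac{1}{6} + 4^{2} + 4^{3}\right) 20}{-4 + 6} = \frac{\left(- \frac{1}{6} + 16 + 64\right) 20}{2} = \frac{479}{6} \cdot 20 \cdot \frac{1}{2} = \frac{4790}{3} \cdot \frac{1}{2} = \frac{2395}{3}$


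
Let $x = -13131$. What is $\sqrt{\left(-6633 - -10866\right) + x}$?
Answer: $i \sqrt{8898} \approx 94.329 i$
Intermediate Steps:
$\sqrt{\left(-6633 - -10866\right) + x} = \sqrt{\left(-6633 - -10866\right) - 13131} = \sqrt{\left(-6633 + 10866\right) - 13131} = \sqrt{4233 - 13131} = \sqrt{-8898} = i \sqrt{8898}$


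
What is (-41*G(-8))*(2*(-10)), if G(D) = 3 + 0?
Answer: 2460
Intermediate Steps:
G(D) = 3
(-41*G(-8))*(2*(-10)) = (-41*3)*(2*(-10)) = -123*(-20) = 2460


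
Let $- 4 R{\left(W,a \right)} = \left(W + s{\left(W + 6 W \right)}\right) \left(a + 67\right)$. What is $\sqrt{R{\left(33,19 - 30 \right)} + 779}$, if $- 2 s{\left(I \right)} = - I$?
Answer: $10 i \sqrt{13} \approx 36.056 i$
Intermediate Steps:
$s{\left(I \right)} = \frac{I}{2}$ ($s{\left(I \right)} = - \frac{\left(-1\right) I}{2} = \frac{I}{2}$)
$R{\left(W,a \right)} = - \frac{9 W \left(67 + a\right)}{8}$ ($R{\left(W,a \right)} = - \frac{\left(W + \frac{W + 6 W}{2}\right) \left(a + 67\right)}{4} = - \frac{\left(W + \frac{7 W}{2}\right) \left(67 + a\right)}{4} = - \frac{\frac{9 W}{2} \left(67 + a\right)}{4} = - \frac{\frac{9}{2} W \left(67 + a\right)}{4} = - \frac{9 W \left(67 + a\right)}{8}$)
$\sqrt{R{\left(33,19 - 30 \right)} + 779} = \sqrt{\frac{9}{8} \cdot 33 \left(-67 - \left(19 - 30\right)\right) + 779} = \sqrt{\frac{9}{8} \cdot 33 \left(-67 - -11\right) + 779} = \sqrt{\frac{9}{8} \cdot 33 \left(-67 + 11\right) + 779} = \sqrt{\frac{9}{8} \cdot 33 \left(-56\right) + 779} = \sqrt{-2079 + 779} = \sqrt{-1300} = 10 i \sqrt{13}$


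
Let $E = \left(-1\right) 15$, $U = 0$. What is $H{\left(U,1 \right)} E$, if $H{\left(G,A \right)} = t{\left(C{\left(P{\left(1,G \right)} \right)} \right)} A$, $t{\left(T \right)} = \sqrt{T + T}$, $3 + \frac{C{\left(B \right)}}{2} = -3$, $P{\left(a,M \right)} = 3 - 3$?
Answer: $- 30 i \sqrt{6} \approx - 73.485 i$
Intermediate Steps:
$P{\left(a,M \right)} = 0$ ($P{\left(a,M \right)} = 3 - 3 = 0$)
$E = -15$
$C{\left(B \right)} = -12$ ($C{\left(B \right)} = -6 + 2 \left(-3\right) = -6 - 6 = -12$)
$t{\left(T \right)} = \sqrt{2} \sqrt{T}$ ($t{\left(T \right)} = \sqrt{2 T} = \sqrt{2} \sqrt{T}$)
$H{\left(G,A \right)} = 2 i A \sqrt{6}$ ($H{\left(G,A \right)} = \sqrt{2} \sqrt{-12} A = \sqrt{2} \cdot 2 i \sqrt{3} A = 2 i \sqrt{6} A = 2 i A \sqrt{6}$)
$H{\left(U,1 \right)} E = 2 i 1 \sqrt{6} \left(-15\right) = 2 i \sqrt{6} \left(-15\right) = - 30 i \sqrt{6}$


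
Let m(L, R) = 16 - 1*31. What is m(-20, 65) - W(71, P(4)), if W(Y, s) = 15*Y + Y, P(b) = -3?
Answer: -1151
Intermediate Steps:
W(Y, s) = 16*Y
m(L, R) = -15 (m(L, R) = 16 - 31 = -15)
m(-20, 65) - W(71, P(4)) = -15 - 16*71 = -15 - 1*1136 = -15 - 1136 = -1151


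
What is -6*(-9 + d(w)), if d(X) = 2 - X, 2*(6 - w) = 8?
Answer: 54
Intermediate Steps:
w = 2 (w = 6 - 1/2*8 = 6 - 4 = 2)
-6*(-9 + d(w)) = -6*(-9 + (2 - 1*2)) = -6*(-9 + (2 - 2)) = -6*(-9 + 0) = -6*(-9) = 54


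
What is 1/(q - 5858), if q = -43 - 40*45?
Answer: -1/7701 ≈ -0.00012985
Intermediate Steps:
q = -1843 (q = -43 - 1800 = -1843)
1/(q - 5858) = 1/(-1843 - 5858) = 1/(-7701) = -1/7701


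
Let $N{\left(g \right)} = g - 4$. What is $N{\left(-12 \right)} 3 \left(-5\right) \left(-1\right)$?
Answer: $-240$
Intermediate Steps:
$N{\left(g \right)} = -4 + g$
$N{\left(-12 \right)} 3 \left(-5\right) \left(-1\right) = \left(-4 - 12\right) 3 \left(-5\right) \left(-1\right) = - 16 \left(\left(-15\right) \left(-1\right)\right) = \left(-16\right) 15 = -240$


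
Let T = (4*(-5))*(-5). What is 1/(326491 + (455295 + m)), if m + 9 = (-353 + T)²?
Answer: 1/845786 ≈ 1.1823e-6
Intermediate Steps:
T = 100 (T = -20*(-5) = 100)
m = 64000 (m = -9 + (-353 + 100)² = -9 + (-253)² = -9 + 64009 = 64000)
1/(326491 + (455295 + m)) = 1/(326491 + (455295 + 64000)) = 1/(326491 + 519295) = 1/845786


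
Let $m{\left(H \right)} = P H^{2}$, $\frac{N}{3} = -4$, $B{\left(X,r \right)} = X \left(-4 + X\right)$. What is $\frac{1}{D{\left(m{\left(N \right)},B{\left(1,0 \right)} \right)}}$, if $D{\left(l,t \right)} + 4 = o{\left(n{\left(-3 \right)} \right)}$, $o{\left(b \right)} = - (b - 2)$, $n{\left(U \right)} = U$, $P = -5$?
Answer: $1$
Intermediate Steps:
$N = -12$ ($N = 3 \left(-4\right) = -12$)
$o{\left(b \right)} = 2 - b$ ($o{\left(b \right)} = - (-2 + b) = 2 - b$)
$m{\left(H \right)} = - 5 H^{2}$
$D{\left(l,t \right)} = 1$ ($D{\left(l,t \right)} = -4 + \left(2 - -3\right) = -4 + \left(2 + 3\right) = -4 + 5 = 1$)
$\frac{1}{D{\left(m{\left(N \right)},B{\left(1,0 \right)} \right)}} = 1^{-1} = 1$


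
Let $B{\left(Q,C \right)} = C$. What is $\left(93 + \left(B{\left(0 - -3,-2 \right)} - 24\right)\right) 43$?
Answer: $2881$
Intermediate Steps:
$\left(93 + \left(B{\left(0 - -3,-2 \right)} - 24\right)\right) 43 = \left(93 - 26\right) 43 = 67 \cdot 43 = 2881$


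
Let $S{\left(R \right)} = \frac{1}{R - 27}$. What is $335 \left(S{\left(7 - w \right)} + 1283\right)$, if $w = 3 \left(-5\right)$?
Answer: $429738$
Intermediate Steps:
$w = -15$
$S{\left(R \right)} = \frac{1}{-27 + R}$
$335 \left(S{\left(7 - w \right)} + 1283\right) = 335 \left(\frac{1}{-27 + \left(7 - -15\right)} + 1283\right) = 335 \left(\frac{1}{-27 + \left(7 + 15\right)} + 1283\right) = 335 \left(\frac{1}{-27 + 22} + 1283\right) = 335 \left(\frac{1}{-5} + 1283\right) = 335 \left(- \frac{1}{5} + 1283\right) = 335 \cdot \frac{6414}{5} = 429738$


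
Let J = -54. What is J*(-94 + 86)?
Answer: 432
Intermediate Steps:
J*(-94 + 86) = -54*(-94 + 86) = -54*(-8) = 432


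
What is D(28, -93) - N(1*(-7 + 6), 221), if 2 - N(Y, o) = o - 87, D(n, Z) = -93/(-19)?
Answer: 2601/19 ≈ 136.89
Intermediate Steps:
D(n, Z) = 93/19 (D(n, Z) = -93*(-1/19) = 93/19)
N(Y, o) = 89 - o (N(Y, o) = 2 - (o - 87) = 2 - (-87 + o) = 2 + (87 - o) = 89 - o)
D(28, -93) - N(1*(-7 + 6), 221) = 93/19 - (89 - 1*221) = 93/19 - (89 - 221) = 93/19 - 1*(-132) = 93/19 + 132 = 2601/19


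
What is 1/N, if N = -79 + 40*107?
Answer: 1/4201 ≈ 0.00023804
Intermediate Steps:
N = 4201 (N = -79 + 4280 = 4201)
1/N = 1/4201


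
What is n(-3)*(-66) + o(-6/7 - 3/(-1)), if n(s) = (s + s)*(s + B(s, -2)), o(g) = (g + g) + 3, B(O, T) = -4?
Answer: -19353/7 ≈ -2764.7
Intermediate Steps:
o(g) = 3 + 2*g (o(g) = 2*g + 3 = 3 + 2*g)
n(s) = 2*s*(-4 + s) (n(s) = (s + s)*(s - 4) = (2*s)*(-4 + s) = 2*s*(-4 + s))
n(-3)*(-66) + o(-6/7 - 3/(-1)) = (2*(-3)*(-4 - 3))*(-66) + (3 + 2*(-6/7 - 3/(-1))) = (2*(-3)*(-7))*(-66) + (3 + 2*(-6*1/7 - 3*(-1))) = 42*(-66) + (3 + 2*(-6/7 + 3)) = -2772 + (3 + 2*(15/7)) = -2772 + (3 + 30/7) = -2772 + 51/7 = -19353/7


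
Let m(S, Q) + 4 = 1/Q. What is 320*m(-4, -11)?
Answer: -14400/11 ≈ -1309.1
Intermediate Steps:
m(S, Q) = -4 + 1/Q
320*m(-4, -11) = 320*(-4 + 1/(-11)) = 320*(-4 - 1/11) = 320*(-45/11) = -14400/11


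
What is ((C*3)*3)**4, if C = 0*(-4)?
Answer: 0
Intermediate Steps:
C = 0
((C*3)*3)**4 = ((0*3)*3)**4 = (0*3)**4 = 0**4 = 0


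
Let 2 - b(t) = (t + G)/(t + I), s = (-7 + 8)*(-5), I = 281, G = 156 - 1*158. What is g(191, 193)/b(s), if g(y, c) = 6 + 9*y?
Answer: 476100/559 ≈ 851.70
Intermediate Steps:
G = -2 (G = 156 - 158 = -2)
s = -5 (s = 1*(-5) = -5)
b(t) = 2 - (-2 + t)/(281 + t) (b(t) = 2 - (t - 2)/(t + 281) = 2 - (-2 + t)/(281 + t))
g(191, 193)/b(s) = (6 + 9*191)/(((564 - 5)/(281 - 5))) = (6 + 1719)/((559/276)) = 1725/(((1/276)*559)) = 1725/(559/276) = 1725*(276/559) = 476100/559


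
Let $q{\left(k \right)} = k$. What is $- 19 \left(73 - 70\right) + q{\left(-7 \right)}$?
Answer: $-64$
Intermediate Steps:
$- 19 \left(73 - 70\right) + q{\left(-7 \right)} = - 19 \left(73 - 70\right) - 7 = \left(-19\right) 3 - 7 = -57 - 7 = -64$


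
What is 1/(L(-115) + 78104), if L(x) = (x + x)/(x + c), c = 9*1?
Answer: 53/4139627 ≈ 1.2803e-5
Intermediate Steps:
c = 9
L(x) = 2*x/(9 + x) (L(x) = (x + x)/(x + 9) = (2*x)/(9 + x) = 2*x/(9 + x))
1/(L(-115) + 78104) = 1/(2*(-115)/(9 - 115) + 78104) = 1/(2*(-115)/(-106) + 78104) = 1/(2*(-115)*(-1/106) + 78104) = 1/(115/53 + 78104) = 1/(4139627/53) = 53/4139627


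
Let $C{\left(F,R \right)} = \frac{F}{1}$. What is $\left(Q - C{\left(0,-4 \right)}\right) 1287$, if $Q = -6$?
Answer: $-7722$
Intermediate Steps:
$C{\left(F,R \right)} = F$ ($C{\left(F,R \right)} = F 1 = F$)
$\left(Q - C{\left(0,-4 \right)}\right) 1287 = \left(-6 - 0\right) 1287 = \left(-6 + 0\right) 1287 = \left(-6\right) 1287 = -7722$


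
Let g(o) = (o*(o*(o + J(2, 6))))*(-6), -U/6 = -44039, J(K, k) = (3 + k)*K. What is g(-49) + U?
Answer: 710820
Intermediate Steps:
J(K, k) = K*(3 + k)
U = 264234 (U = -6*(-44039) = 264234)
g(o) = -6*o**2*(18 + o) (g(o) = (o*(o*(o + 2*(3 + 6))))*(-6) = (o*(o*(o + 2*9)))*(-6) = (o*(o*(o + 18)))*(-6) = (o*(o*(18 + o)))*(-6) = (o**2*(18 + o))*(-6) = -6*o**2*(18 + o))
g(-49) + U = 6*(-49)**2*(-18 - 1*(-49)) + 264234 = 6*2401*(-18 + 49) + 264234 = 6*2401*31 + 264234 = 446586 + 264234 = 710820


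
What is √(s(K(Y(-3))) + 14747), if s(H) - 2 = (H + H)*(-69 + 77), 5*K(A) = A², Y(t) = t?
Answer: √369445/5 ≈ 121.56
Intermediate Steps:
K(A) = A²/5
s(H) = 2 + 16*H (s(H) = 2 + (H + H)*(-69 + 77) = 2 + (2*H)*8 = 2 + 16*H)
√(s(K(Y(-3))) + 14747) = √((2 + 16*((⅕)*(-3)²)) + 14747) = √((2 + 16*((⅕)*9)) + 14747) = √((2 + 16*(9/5)) + 14747) = √((2 + 144/5) + 14747) = √(154/5 + 14747) = √(73889/5) = √369445/5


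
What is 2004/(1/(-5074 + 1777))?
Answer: -6607188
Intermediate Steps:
2004/(1/(-5074 + 1777)) = 2004/(1/(-3297)) = 2004/(-1/3297) = 2004*(-3297) = -6607188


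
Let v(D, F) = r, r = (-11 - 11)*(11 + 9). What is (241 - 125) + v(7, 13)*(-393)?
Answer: 173036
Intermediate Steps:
r = -440 (r = -22*20 = -440)
v(D, F) = -440
(241 - 125) + v(7, 13)*(-393) = (241 - 125) - 440*(-393) = 116 + 172920 = 173036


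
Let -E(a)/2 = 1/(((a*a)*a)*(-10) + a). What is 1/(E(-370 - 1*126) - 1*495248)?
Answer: -610119432/302160428459137 ≈ -2.0192e-6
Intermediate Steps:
E(a) = -2/(a - 10*a**3) (E(a) = -2/(((a*a)*a)*(-10) + a) = -2/((a**2*a)*(-10) + a) = -2/(a**3*(-10) + a) = -2/(-10*a**3 + a) = -2/(a - 10*a**3))
1/(E(-370 - 1*126) - 1*495248) = 1/(2/(-(-370 - 1*126) + 10*(-370 - 1*126)**3) - 1*495248) = 1/(2/(-(-370 - 126) + 10*(-370 - 126)**3) - 495248) = 1/(2/(-1*(-496) + 10*(-496)**3) - 495248) = 1/(2/(496 + 10*(-122023936)) - 495248) = 1/(2/(496 - 1220239360) - 495248) = 1/(2/(-1220238864) - 495248) = 1/(2*(-1/1220238864) - 495248) = 1/(-1/610119432 - 495248) = 1/(-302160428459137/610119432) = -610119432/302160428459137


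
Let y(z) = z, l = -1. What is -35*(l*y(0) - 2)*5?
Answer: 350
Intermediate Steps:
-35*(l*y(0) - 2)*5 = -35*(-1*0 - 2)*5 = -35*(0 - 2)*5 = -35*(-2)*5 = 70*5 = 350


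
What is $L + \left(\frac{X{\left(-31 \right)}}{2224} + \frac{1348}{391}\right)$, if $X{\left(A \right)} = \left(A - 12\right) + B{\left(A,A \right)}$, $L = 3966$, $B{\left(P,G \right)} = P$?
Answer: $\frac{1725869581}{434792} \approx 3969.4$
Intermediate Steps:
$X{\left(A \right)} = -12 + 2 A$ ($X{\left(A \right)} = \left(A - 12\right) + A = \left(-12 + A\right) + A = -12 + 2 A$)
$L + \left(\frac{X{\left(-31 \right)}}{2224} + \frac{1348}{391}\right) = 3966 + \left(\frac{-12 + 2 \left(-31\right)}{2224} + \frac{1348}{391}\right) = 3966 + \left(\left(-12 - 62\right) \frac{1}{2224} + 1348 \cdot \frac{1}{391}\right) = 3966 + \left(\left(-74\right) \frac{1}{2224} + \frac{1348}{391}\right) = 3966 + \left(- \frac{37}{1112} + \frac{1348}{391}\right) = 3966 + \frac{1484509}{434792} = \frac{1725869581}{434792}$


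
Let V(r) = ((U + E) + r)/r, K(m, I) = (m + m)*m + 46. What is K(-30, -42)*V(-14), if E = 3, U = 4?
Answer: 923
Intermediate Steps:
K(m, I) = 46 + 2*m² (K(m, I) = (2*m)*m + 46 = 2*m² + 46 = 46 + 2*m²)
V(r) = (7 + r)/r (V(r) = ((4 + 3) + r)/r = (7 + r)/r)
K(-30, -42)*V(-14) = (46 + 2*(-30)²)*((7 - 14)/(-14)) = (46 + 2*900)*(-1/14*(-7)) = (46 + 1800)*(½) = 1846*(½) = 923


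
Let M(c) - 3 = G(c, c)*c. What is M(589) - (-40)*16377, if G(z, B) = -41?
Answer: 630934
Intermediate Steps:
M(c) = 3 - 41*c
M(589) - (-40)*16377 = (3 - 41*589) - (-40)*16377 = (3 - 24149) - 1*(-655080) = -24146 + 655080 = 630934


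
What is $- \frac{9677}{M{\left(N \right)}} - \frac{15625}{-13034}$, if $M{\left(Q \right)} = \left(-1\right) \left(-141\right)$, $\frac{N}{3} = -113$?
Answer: $- \frac{123926893}{1837794} \approx -67.432$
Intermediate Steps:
$N = -339$ ($N = 3 \left(-113\right) = -339$)
$M{\left(Q \right)} = 141$
$- \frac{9677}{M{\left(N \right)}} - \frac{15625}{-13034} = - \frac{9677}{141} - \frac{15625}{-13034} = \left(-9677\right) \frac{1}{141} - - \frac{15625}{13034} = - \frac{9677}{141} + \frac{15625}{13034} = - \frac{123926893}{1837794}$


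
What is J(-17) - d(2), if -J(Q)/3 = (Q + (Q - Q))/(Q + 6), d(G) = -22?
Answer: 191/11 ≈ 17.364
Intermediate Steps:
J(Q) = -3*Q/(6 + Q) (J(Q) = -3*(Q + (Q - Q))/(Q + 6) = -3*(Q + 0)/(6 + Q) = -3*Q/(6 + Q))
J(-17) - d(2) = -3*(-17)/(6 - 17) - 1*(-22) = -3*(-17)/(-11) + 22 = -3*(-17)*(-1/11) + 22 = -51/11 + 22 = 191/11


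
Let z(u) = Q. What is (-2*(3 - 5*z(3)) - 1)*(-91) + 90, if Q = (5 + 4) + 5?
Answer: -12013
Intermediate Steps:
Q = 14 (Q = 9 + 5 = 14)
z(u) = 14
(-2*(3 - 5*z(3)) - 1)*(-91) + 90 = (-2*(3 - 5*14) - 1)*(-91) + 90 = (-2*(3 - 70) - 1)*(-91) + 90 = (-2*(-67) - 1)*(-91) + 90 = (134 - 1)*(-91) + 90 = 133*(-91) + 90 = -12103 + 90 = -12013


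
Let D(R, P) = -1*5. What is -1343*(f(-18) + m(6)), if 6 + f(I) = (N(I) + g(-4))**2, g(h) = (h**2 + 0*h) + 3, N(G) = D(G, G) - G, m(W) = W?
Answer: -1375232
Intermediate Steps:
D(R, P) = -5
N(G) = -5 - G
g(h) = 3 + h**2 (g(h) = (h**2 + 0) + 3 = h**2 + 3 = 3 + h**2)
f(I) = -6 + (14 - I)**2 (f(I) = -6 + ((-5 - I) + (3 + (-4)**2))**2 = -6 + ((-5 - I) + (3 + 16))**2 = -6 + ((-5 - I) + 19)**2 = -6 + (14 - I)**2)
-1343*(f(-18) + m(6)) = -1343*((-6 + (-14 - 18)**2) + 6) = -1343*((-6 + (-32)**2) + 6) = -1343*((-6 + 1024) + 6) = -1343*(1018 + 6) = -1343*1024 = -1375232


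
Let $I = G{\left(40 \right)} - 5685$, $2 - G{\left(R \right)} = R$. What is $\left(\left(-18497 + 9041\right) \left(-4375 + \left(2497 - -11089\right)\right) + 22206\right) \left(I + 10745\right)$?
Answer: $-437300744220$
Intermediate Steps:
$G{\left(R \right)} = 2 - R$
$I = -5723$ ($I = \left(2 - 40\right) - 5685 = -38 - 5685 = -5723$)
$\left(\left(-18497 + 9041\right) \left(-4375 + \left(2497 - -11089\right)\right) + 22206\right) \left(I + 10745\right) = \left(\left(-18497 + 9041\right) \left(-4375 + \left(2497 - -11089\right)\right) + 22206\right) \left(-5723 + 10745\right) = \left(- 9456 \left(-4375 + \left(2497 + 11089\right)\right) + 22206\right) 5022 = \left(- 9456 \left(-4375 + 13586\right) + 22206\right) 5022 = \left(\left(-9456\right) 9211 + 22206\right) 5022 = \left(-87099216 + 22206\right) 5022 = \left(-87077010\right) 5022 = -437300744220$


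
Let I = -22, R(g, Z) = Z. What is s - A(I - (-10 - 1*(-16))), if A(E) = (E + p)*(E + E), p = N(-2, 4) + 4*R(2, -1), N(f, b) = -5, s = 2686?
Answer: 614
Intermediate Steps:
p = -9 (p = -5 + 4*(-1) = -5 - 4 = -9)
A(E) = 2*E*(-9 + E) (A(E) = (E - 9)*(E + E) = (-9 + E)*(2*E) = 2*E*(-9 + E))
s - A(I - (-10 - 1*(-16))) = 2686 - 2*(-22 - (-10 - 1*(-16)))*(-9 + (-22 - (-10 - 1*(-16)))) = 2686 - 2*(-22 - (-10 + 16))*(-9 + (-22 - (-10 + 16))) = 2686 - 2*(-22 - 1*6)*(-9 + (-22 - 1*6)) = 2686 - 2*(-22 - 6)*(-9 + (-22 - 6)) = 2686 - 2*(-28)*(-9 - 28) = 2686 - 2*(-28)*(-37) = 2686 - 1*2072 = 2686 - 2072 = 614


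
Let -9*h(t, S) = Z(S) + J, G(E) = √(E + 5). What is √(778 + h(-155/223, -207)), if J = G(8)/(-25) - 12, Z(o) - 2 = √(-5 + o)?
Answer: √(175300 + √13 - 50*I*√53)/15 ≈ 27.913 - 0.02898*I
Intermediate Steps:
G(E) = √(5 + E)
Z(o) = 2 + √(-5 + o)
J = -12 - √13/25 (J = √(5 + 8)/(-25) - 12 = √13*(-1/25) - 12 = -√13/25 - 12 = -12 - √13/25 ≈ -12.144)
h(t, S) = 10/9 - √(-5 + S)/9 + √13/225 (h(t, S) = -((2 + √(-5 + S)) + (-12 - √13/25))/9 = -(-10 + √(-5 + S) - √13/25)/9 = 10/9 - √(-5 + S)/9 + √13/225)
√(778 + h(-155/223, -207)) = √(778 + (10/9 - √(-5 - 207)/9 + √13/225)) = √(778 + (10/9 - 2*I*√53/9 + √13/225)) = √(778 + (10/9 + √13/225 - 2*I*√53/9)) = √(7012/9 + √13/225 - 2*I*√53/9)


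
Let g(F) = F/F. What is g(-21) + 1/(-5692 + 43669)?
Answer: 37978/37977 ≈ 1.0000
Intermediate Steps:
g(F) = 1
g(-21) + 1/(-5692 + 43669) = 1 + 1/(-5692 + 43669) = 1 + 1/37977 = 37978/37977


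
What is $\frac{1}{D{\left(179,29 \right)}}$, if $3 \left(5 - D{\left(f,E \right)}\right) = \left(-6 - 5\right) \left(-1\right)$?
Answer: $\frac{3}{4} \approx 0.75$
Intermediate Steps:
$D{\left(f,E \right)} = \frac{4}{3}$ ($D{\left(f,E \right)} = 5 - \frac{\left(-6 - 5\right) \left(-1\right)}{3} = 5 - \frac{\left(-11\right) \left(-1\right)}{3} = 5 - \frac{11}{3} = \frac{4}{3}$)
$\frac{1}{D{\left(179,29 \right)}} = \frac{1}{\frac{4}{3}} = \frac{3}{4}$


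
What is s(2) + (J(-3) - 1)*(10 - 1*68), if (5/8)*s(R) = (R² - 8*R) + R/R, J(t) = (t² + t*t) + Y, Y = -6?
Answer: -3278/5 ≈ -655.60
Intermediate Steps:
J(t) = -6 + 2*t² (J(t) = (t² + t*t) - 6 = (t² + t²) - 6 = 2*t² - 6 = -6 + 2*t²)
s(R) = 8/5 - 64*R/5 + 8*R²/5 (s(R) = 8*((R² - 8*R) + R/R)/5 = 8*((R² - 8*R) + 1)/5 = 8*(1 + R² - 8*R)/5 = 8/5 - 64*R/5 + 8*R²/5)
s(2) + (J(-3) - 1)*(10 - 1*68) = (8/5 - 64/5*2 + (8/5)*2²) + ((-6 + 2*(-3)²) - 1)*(10 - 1*68) = (8/5 - 128/5 + (8/5)*4) + ((-6 + 2*9) - 1)*(10 - 68) = (8/5 - 128/5 + 32/5) + ((-6 + 18) - 1)*(-58) = -88/5 + (12 - 1)*(-58) = -88/5 + 11*(-58) = -88/5 - 638 = -3278/5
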